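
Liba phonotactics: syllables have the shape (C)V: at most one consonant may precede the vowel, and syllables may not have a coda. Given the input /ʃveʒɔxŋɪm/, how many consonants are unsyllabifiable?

Under (C)V, the unsyllabifiable consonants are /ʃ/, /x/, /m/ (no codas are permitted; onsets are limited to one consonant).

3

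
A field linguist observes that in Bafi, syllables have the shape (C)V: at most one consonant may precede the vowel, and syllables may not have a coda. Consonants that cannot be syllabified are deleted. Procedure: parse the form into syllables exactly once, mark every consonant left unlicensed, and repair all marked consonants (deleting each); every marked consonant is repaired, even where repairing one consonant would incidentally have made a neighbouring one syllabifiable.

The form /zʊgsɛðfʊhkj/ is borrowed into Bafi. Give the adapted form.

zʊsɛfʊ

The consonants /g/, /ð/, /h/, /k/, /j/ cannot be parsed into a legal (C)V syllable (no codas are permitted; onsets are limited to one consonant).
Each unlicensed consonant is deleted: /g/, /ð/, /h/, /k/, /j/.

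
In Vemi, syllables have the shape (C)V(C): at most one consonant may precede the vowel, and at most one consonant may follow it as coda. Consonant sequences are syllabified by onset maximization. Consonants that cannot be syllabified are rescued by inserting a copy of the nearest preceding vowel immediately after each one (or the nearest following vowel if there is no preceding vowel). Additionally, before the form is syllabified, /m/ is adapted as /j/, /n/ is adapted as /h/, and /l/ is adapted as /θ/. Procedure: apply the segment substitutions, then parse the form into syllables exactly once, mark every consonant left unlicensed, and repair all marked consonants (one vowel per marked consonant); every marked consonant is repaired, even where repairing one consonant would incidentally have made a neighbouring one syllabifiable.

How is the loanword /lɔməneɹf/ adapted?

θɔjəheɹfe

Substitution: /l/ → /θ/, /m/ → /j/, /n/ → /h/, giving /θɔjəheɹf/.
The consonants /f/ cannot be parsed into a legal (C)V(C) syllable (at most one coda consonant is licensed; onsets are limited to one consonant).
Inserting the epenthetic vowel yields /f/ → /fe/.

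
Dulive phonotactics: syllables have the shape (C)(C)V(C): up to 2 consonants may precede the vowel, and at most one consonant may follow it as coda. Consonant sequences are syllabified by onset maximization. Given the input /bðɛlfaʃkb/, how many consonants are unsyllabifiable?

Syllabifying with onset maximization leaves /k/, /b/ stranded (at most one coda consonant is licensed; onsets may contain at most 2 consonants).

2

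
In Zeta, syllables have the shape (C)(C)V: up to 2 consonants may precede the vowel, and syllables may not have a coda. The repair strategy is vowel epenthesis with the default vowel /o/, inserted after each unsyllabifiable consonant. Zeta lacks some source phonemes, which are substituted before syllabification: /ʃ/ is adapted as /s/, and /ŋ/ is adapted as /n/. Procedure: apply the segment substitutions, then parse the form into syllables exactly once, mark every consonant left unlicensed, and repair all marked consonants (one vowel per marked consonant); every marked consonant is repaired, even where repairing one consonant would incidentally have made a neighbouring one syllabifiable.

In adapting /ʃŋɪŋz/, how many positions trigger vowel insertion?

2

After substitution the input is /snɪnz/.
The unsyllabifiable consonants are /n/, /z/; each receives one epenthetic vowel.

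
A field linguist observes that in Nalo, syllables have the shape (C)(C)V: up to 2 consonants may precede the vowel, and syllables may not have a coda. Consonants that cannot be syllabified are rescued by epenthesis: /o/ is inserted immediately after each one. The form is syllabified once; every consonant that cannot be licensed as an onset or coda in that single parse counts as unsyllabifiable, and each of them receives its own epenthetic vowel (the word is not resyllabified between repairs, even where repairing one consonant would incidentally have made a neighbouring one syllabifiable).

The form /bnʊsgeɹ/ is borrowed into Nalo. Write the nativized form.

bnʊsgeɹo

Under (C)(C)V, the unsyllabifiable consonants are /ɹ/ (no codas are permitted; onsets may contain at most 2 consonants).
Inserting the epenthetic vowel yields /ɹ/ → /ɹo/.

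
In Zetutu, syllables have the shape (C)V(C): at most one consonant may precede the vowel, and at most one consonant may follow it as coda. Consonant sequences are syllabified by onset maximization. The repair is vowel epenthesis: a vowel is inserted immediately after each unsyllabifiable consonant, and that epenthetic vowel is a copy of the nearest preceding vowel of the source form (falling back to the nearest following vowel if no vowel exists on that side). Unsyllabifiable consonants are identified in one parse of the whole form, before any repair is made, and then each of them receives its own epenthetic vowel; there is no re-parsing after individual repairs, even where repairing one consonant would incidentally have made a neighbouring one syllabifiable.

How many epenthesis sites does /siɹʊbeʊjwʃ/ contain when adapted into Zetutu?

The unsyllabifiable consonants are /w/, /ʃ/; each receives one epenthetic vowel.

2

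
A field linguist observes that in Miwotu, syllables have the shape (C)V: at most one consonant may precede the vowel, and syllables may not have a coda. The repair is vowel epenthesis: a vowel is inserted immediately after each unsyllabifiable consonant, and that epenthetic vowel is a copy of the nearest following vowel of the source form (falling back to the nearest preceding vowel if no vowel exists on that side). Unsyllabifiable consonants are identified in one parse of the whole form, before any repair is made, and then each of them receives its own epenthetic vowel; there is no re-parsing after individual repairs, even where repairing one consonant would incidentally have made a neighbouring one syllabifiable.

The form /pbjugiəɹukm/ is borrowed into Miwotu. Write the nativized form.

pubujugiəɹukumu

The consonants /p/, /b/, /k/, /m/ cannot be parsed into a legal (C)V syllable (no codas are permitted; onsets are limited to one consonant).
Each unlicensed consonant becomes the onset of a new syllable: /p/ → /pu/, /b/ → /bu/, /k/ → /ku/, /m/ → /mu/.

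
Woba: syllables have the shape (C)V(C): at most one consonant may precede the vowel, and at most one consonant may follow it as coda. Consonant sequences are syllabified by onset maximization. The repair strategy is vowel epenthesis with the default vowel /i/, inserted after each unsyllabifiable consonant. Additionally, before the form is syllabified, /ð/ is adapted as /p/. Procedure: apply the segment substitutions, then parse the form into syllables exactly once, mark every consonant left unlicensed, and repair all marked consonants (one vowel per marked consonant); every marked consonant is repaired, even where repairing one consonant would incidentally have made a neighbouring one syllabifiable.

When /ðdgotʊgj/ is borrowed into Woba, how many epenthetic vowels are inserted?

3

After substitution the input is /pdgotʊgj/.
The unsyllabifiable consonants are /p/, /d/, /j/; each receives one epenthetic vowel.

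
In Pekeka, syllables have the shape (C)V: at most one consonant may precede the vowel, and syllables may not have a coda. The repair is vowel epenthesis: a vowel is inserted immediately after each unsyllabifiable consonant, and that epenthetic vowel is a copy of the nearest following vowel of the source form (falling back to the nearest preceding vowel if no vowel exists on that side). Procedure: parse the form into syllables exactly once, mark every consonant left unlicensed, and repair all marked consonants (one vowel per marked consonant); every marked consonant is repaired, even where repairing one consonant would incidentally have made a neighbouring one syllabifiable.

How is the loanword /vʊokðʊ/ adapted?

The consonants /k/ cannot be parsed into a legal (C)V syllable (no codas are permitted; onsets are limited to one consonant).
Inserting the epenthetic vowel yields /k/ → /kʊ/.

vʊokʊðʊ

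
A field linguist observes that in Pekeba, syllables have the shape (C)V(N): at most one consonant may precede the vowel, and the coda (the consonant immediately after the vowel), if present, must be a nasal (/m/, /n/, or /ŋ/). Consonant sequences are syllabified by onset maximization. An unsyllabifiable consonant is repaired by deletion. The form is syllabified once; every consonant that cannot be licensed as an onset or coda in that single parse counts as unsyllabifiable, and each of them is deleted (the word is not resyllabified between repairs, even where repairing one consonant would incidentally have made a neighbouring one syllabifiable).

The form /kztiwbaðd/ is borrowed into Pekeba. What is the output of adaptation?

The consonants /k/, /z/, /w/, /ð/, /d/ cannot be parsed into a legal (C)V(N) syllable (only a nasal (/m/, /n/, or /ŋ/) is licensed in coda position; onsets are limited to one consonant).
Each unlicensed consonant is deleted: /k/, /z/, /w/, /ð/, /d/.

tiba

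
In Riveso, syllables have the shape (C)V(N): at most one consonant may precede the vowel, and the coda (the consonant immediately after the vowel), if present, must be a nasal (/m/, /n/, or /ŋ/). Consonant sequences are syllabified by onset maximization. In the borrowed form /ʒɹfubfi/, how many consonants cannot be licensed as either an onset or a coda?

The consonants /ʒ/, /ɹ/, /b/ cannot be parsed into a legal (C)V(N) syllable (only a nasal (/m/, /n/, or /ŋ/) is licensed in coda position; onsets are limited to one consonant).

3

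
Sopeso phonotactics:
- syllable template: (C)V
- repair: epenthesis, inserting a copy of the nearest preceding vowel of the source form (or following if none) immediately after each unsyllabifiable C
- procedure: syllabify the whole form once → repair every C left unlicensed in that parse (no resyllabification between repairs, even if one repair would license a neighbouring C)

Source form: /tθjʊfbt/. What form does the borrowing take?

tʊθʊjʊfʊbʊtʊ

The consonants /t/, /θ/, /f/, /b/, /t/ cannot be parsed into a legal (C)V syllable (no codas are permitted; onsets are limited to one consonant).
Each unlicensed consonant becomes the onset of a new syllable: /t/ → /tʊ/, /θ/ → /θʊ/, /f/ → /fʊ/, /b/ → /bʊ/, /t/ → /tʊ/.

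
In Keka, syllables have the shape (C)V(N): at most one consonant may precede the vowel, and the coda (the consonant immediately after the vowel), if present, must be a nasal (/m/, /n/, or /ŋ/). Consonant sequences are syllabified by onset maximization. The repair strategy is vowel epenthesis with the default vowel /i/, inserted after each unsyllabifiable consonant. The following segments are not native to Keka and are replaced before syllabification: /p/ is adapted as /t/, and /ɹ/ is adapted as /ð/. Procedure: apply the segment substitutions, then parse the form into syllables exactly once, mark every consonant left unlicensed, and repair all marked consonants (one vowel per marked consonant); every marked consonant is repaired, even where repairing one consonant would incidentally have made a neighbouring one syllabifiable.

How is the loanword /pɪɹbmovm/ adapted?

tɪðibimovimi

Substitution: /p/ → /t/, /ɹ/ → /ð/, giving /tɪðbmovm/.
Under (C)V(N), the unsyllabifiable consonants are /ð/, /b/, /v/, /m/ (only a nasal (/m/, /n/, or /ŋ/) is licensed in coda position; onsets are limited to one consonant).
Each unlicensed consonant becomes the onset of a new syllable: /ð/ → /ði/, /b/ → /bi/, /v/ → /vi/, /m/ → /mi/.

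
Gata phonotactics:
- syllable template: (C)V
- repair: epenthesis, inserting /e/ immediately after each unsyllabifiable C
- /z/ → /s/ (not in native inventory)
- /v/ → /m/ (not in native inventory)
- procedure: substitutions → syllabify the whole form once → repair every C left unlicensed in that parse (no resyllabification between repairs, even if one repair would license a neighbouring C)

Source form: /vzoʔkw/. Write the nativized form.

mesoʔekewe

Substitution: /v/ → /m/, /z/ → /s/, giving /msoʔkw/.
Under (C)V, the unsyllabifiable consonants are /m/, /ʔ/, /k/, /w/ (no codas are permitted; onsets are limited to one consonant).
Inserting the epenthetic vowel yields /m/ → /me/, /ʔ/ → /ʔe/, /k/ → /ke/, /w/ → /we/.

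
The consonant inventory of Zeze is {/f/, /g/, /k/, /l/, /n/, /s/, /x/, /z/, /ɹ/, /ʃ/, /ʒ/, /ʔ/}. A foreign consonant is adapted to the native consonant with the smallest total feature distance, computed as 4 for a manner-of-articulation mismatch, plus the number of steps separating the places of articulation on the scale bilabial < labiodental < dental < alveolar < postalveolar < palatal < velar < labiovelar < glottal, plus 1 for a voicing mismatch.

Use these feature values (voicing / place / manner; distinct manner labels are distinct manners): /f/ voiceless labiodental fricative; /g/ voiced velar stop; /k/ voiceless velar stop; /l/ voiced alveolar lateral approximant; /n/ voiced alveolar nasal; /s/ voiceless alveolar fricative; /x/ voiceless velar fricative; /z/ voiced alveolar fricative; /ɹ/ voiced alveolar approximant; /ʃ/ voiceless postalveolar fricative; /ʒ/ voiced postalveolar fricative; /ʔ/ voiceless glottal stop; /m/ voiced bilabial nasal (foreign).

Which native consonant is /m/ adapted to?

/n/ is closest: same manner (nasal), place distance 3 (bilabial→alveolar), same voicing; total 3. Next closest is /f/ at distance 6.

n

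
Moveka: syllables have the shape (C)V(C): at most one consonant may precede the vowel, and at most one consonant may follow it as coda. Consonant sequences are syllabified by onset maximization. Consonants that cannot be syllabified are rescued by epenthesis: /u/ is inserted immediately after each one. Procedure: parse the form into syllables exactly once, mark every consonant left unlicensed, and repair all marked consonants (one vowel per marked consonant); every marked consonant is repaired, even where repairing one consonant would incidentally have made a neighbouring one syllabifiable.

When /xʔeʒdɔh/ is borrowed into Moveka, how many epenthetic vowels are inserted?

The unsyllabifiable consonants are /x/; each receives one epenthetic vowel.

1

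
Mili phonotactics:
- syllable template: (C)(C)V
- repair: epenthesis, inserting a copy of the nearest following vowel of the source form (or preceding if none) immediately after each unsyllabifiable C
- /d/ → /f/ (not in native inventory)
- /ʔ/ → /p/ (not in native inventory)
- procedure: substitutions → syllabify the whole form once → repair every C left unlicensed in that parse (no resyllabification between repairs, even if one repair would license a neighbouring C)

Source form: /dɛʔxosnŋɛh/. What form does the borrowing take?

fɛpxosɛnŋɛhɛ

Substitution: /d/ → /f/, /ʔ/ → /p/, giving /fɛpxosnŋɛh/.
Under (C)(C)V, the unsyllabifiable consonants are /s/, /h/ (no codas are permitted; onsets may contain at most 2 consonants).
Each unlicensed consonant becomes the onset of a new syllable: /s/ → /sɛ/, /h/ → /hɛ/.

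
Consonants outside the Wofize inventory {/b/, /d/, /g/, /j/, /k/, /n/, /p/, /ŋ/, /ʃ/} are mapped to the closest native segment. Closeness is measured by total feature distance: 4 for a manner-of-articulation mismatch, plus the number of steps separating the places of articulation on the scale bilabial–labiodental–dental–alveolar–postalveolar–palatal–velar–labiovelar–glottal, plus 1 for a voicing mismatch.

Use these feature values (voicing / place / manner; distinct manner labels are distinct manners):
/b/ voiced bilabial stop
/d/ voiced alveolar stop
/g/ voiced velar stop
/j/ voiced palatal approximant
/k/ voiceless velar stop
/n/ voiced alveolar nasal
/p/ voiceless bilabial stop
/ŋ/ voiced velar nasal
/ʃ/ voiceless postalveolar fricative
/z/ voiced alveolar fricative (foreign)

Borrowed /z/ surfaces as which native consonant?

/ʃ/ is closest: same manner (fricative), place distance 1 (alveolar→postalveolar), voicing differs (+1); total 2. Next closest is /d/ at distance 4.

ʃ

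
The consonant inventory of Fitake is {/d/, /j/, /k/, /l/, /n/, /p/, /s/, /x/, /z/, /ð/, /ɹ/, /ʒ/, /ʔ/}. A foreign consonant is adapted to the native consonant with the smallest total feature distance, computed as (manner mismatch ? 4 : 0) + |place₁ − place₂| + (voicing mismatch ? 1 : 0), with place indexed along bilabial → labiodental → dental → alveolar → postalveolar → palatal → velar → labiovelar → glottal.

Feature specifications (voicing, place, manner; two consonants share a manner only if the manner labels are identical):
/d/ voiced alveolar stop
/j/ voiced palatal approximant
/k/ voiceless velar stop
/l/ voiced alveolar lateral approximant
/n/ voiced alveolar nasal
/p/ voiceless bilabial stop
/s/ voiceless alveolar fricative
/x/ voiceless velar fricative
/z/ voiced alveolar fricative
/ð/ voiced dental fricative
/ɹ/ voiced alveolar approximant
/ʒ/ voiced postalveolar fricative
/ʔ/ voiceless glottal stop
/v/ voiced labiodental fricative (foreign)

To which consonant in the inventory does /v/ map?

ð

/ð/ is closest: same manner (fricative), place distance 1 (labiodental→dental), same voicing; total 1. Next closest is /z/ at distance 2.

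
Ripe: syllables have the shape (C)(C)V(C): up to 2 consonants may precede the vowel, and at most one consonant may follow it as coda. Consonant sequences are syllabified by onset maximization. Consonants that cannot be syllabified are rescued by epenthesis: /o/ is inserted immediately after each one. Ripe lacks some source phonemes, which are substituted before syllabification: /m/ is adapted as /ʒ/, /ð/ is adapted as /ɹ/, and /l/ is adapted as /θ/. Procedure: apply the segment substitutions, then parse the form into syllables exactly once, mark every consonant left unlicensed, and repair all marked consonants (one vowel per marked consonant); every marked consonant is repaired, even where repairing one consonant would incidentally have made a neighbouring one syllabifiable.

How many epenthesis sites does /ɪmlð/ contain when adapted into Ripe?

2

After substitution the input is /ɪʒθɹ/.
The unsyllabifiable consonants are /θ/, /ɹ/; each receives one epenthetic vowel.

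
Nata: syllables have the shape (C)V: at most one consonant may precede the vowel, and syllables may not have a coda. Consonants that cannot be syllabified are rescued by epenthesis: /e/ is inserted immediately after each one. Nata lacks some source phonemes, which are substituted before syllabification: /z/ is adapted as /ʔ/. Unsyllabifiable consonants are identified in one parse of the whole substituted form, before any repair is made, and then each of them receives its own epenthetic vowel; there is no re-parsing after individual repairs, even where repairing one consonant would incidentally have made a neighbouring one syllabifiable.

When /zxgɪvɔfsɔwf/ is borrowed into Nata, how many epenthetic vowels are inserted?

5

After substitution the input is /ʔxgɪvɔfsɔwf/.
The unsyllabifiable consonants are /ʔ/, /x/, /f/, /w/, /f/; each receives one epenthetic vowel.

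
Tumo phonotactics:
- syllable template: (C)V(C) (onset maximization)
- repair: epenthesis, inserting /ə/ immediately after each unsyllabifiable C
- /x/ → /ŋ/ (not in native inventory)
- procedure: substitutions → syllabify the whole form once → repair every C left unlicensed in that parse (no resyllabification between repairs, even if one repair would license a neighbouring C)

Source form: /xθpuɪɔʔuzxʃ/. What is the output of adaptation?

Substitution: /x/ → /ŋ/, giving /ŋθpuɪɔʔuzŋʃ/.
Under (C)V(C), the unsyllabifiable consonants are /ŋ/, /θ/, /ŋ/, /ʃ/ (at most one coda consonant is licensed; onsets are limited to one consonant).
Each unlicensed consonant becomes the onset of a new syllable: /ŋ/ → /ŋə/, /θ/ → /θə/, /ŋ/ → /ŋə/, /ʃ/ → /ʃə/.

ŋəθəpuɪɔʔuzŋəʃə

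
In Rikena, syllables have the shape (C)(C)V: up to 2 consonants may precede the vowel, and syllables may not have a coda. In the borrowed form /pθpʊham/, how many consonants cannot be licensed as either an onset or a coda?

The consonants /p/, /m/ cannot be parsed into a legal (C)(C)V syllable (no codas are permitted; onsets may contain at most 2 consonants).

2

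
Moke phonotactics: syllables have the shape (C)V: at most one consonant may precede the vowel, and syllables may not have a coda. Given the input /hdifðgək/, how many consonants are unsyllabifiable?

The consonants /h/, /f/, /ð/, /k/ cannot be parsed into a legal (C)V syllable (no codas are permitted; onsets are limited to one consonant).

4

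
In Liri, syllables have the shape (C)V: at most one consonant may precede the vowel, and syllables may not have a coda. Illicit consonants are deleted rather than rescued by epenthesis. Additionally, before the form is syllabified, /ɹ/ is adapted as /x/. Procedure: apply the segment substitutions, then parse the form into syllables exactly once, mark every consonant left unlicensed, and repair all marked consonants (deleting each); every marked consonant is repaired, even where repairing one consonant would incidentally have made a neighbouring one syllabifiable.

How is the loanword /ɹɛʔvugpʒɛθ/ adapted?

xɛvuʒɛ

Substitution: /ɹ/ → /x/, giving /xɛʔvugpʒɛθ/.
Under (C)V, the unsyllabifiable consonants are /ʔ/, /g/, /p/, /θ/ (no codas are permitted; onsets are limited to one consonant).
Deleting the stranded consonants removes /ʔ/, /g/, /p/, /θ/.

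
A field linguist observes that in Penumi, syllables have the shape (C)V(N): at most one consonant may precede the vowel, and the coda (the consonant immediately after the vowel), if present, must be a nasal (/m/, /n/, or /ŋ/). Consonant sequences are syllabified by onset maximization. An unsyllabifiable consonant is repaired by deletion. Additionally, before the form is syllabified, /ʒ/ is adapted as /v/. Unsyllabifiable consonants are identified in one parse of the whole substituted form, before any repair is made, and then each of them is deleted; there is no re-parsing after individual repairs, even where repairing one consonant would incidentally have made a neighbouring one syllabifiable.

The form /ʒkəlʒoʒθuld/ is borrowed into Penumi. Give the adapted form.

kəvoθu

Substitution: /ʒ/ → /v/, giving /vkəlvovθuld/.
Under (C)V(N), the unsyllabifiable consonants are /v/, /l/, /v/, /l/, /d/ (only a nasal (/m/, /n/, or /ŋ/) is licensed in coda position; onsets are limited to one consonant).
Deleting the stranded consonants removes /v/, /l/, /v/, /l/, /d/.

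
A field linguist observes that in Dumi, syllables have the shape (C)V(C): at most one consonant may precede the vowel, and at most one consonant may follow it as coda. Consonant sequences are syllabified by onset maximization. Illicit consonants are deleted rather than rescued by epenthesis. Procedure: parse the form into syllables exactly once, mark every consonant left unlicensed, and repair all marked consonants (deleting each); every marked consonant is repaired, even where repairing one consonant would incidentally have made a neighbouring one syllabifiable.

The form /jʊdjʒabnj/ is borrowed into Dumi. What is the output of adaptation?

jʊdʒab

Syllabifying with onset maximization leaves /j/, /n/, /j/ stranded (at most one coda consonant is licensed; onsets are limited to one consonant).
Deletion applies to /j/, /n/, /j/.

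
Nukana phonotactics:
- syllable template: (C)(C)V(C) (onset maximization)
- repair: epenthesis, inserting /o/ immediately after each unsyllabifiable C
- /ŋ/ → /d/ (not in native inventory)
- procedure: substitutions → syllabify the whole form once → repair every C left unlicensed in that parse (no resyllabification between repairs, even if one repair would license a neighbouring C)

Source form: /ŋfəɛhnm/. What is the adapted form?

Substitution: /ŋ/ → /d/, giving /dfəɛhnm/.
The consonants /n/, /m/ cannot be parsed into a legal (C)(C)V(C) syllable (at most one coda consonant is licensed; onsets may contain at most 2 consonants).
Each unlicensed consonant becomes the onset of a new syllable: /n/ → /no/, /m/ → /mo/.

dfəɛhnomo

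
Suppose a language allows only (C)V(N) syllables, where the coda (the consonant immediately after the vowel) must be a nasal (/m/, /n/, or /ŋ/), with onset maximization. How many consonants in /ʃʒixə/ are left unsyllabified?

1

Syllabifying with onset maximization leaves /ʃ/ stranded (only a nasal (/m/, /n/, or /ŋ/) is licensed in coda position; onsets are limited to one consonant).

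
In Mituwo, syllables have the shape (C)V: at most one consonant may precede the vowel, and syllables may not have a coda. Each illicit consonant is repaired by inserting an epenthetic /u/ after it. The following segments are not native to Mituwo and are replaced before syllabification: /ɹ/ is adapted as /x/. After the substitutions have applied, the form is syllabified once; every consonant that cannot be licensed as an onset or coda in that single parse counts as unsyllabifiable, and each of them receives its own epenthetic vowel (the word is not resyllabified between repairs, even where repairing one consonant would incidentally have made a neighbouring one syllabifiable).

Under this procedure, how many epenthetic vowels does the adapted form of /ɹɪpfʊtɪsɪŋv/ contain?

After substitution the input is /xɪpfʊtɪsɪŋv/.
The unsyllabifiable consonants are /p/, /ŋ/, /v/; each receives one epenthetic vowel.

3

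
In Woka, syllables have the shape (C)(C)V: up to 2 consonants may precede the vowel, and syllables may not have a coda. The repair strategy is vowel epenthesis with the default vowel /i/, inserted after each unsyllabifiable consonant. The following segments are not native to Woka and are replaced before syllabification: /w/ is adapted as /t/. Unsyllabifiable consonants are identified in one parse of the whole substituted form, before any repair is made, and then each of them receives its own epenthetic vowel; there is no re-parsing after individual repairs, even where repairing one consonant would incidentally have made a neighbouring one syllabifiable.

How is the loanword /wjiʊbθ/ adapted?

tjiʊbiθi

Substitution: /w/ → /t/, giving /tjiʊbθ/.
Under (C)(C)V, the unsyllabifiable consonants are /b/, /θ/ (no codas are permitted; onsets may contain at most 2 consonants).
Epenthesis after each stranded consonant: /b/ → /bi/, /θ/ → /θi/.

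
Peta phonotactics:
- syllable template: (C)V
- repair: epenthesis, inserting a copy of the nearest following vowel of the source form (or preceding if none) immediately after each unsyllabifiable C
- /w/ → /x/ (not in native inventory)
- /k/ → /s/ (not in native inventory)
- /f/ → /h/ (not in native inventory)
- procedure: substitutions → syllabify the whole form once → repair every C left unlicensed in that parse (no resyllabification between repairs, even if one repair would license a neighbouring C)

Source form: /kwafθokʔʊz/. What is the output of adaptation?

saxahoθosʊʔʊzʊ

Substitution: /k/ → /s/, /w/ → /x/, /f/ → /h/, giving /sxahθosʔʊz/.
Syllabifying with onset maximization leaves /s/, /h/, /s/, /z/ stranded (no codas are permitted; onsets are limited to one consonant).
Epenthesis after each stranded consonant: /s/ → /sa/, /h/ → /ho/, /s/ → /sʊ/, /z/ → /zʊ/.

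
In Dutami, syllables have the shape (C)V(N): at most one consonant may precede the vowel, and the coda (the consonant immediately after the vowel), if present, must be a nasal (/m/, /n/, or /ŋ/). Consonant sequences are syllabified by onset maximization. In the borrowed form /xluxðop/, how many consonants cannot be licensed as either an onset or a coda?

Syllabifying with onset maximization leaves /x/, /x/, /p/ stranded (only a nasal (/m/, /n/, or /ŋ/) is licensed in coda position; onsets are limited to one consonant).

3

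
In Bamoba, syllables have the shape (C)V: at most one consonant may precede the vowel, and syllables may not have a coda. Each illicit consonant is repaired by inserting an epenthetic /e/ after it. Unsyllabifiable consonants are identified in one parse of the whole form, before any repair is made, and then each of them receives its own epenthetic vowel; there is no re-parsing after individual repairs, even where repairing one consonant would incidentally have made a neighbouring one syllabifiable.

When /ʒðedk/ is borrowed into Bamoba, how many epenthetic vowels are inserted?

The unsyllabifiable consonants are /ʒ/, /d/, /k/; each receives one epenthetic vowel.

3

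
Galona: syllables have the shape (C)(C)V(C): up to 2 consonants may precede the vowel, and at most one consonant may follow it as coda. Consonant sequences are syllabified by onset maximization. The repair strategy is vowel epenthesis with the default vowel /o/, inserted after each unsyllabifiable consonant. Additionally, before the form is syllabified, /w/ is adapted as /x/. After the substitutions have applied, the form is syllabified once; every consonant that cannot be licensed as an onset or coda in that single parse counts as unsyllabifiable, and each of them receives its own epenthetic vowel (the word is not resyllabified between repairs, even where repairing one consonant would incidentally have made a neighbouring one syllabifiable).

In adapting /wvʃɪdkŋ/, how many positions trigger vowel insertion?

After substitution the input is /xvʃɪdkŋ/.
The unsyllabifiable consonants are /x/, /k/, /ŋ/; each receives one epenthetic vowel.

3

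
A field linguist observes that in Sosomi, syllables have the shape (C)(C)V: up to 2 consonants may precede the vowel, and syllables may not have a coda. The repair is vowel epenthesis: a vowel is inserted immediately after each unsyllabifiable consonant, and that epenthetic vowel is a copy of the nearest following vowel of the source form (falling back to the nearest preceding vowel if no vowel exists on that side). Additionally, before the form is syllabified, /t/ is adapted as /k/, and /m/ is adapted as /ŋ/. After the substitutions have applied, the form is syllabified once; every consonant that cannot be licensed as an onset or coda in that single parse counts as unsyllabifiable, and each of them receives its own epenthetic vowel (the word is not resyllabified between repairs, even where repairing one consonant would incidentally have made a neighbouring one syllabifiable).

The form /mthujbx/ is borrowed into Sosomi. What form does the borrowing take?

Substitution: /m/ → /ŋ/, /t/ → /k/, giving /ŋkhujbx/.
The consonants /ŋ/, /j/, /b/, /x/ cannot be parsed into a legal (C)(C)V syllable (no codas are permitted; onsets may contain at most 2 consonants).
Epenthesis after each stranded consonant: /ŋ/ → /ŋu/, /j/ → /ju/, /b/ → /bu/, /x/ → /xu/.

ŋukhujubuxu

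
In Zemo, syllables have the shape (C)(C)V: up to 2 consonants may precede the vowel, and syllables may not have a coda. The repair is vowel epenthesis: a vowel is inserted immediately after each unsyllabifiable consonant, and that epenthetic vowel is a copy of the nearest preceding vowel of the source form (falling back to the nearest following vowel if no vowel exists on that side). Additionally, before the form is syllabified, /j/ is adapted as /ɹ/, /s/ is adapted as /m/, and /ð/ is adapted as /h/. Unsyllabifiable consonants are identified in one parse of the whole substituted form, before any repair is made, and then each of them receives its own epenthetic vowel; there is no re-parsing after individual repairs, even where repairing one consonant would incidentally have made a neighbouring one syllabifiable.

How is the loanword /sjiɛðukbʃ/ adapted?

Substitution: /s/ → /m/, /j/ → /ɹ/, /ð/ → /h/, giving /mɹiɛhukbʃ/.
Syllabifying with onset maximization leaves /k/, /b/, /ʃ/ stranded (no codas are permitted; onsets may contain at most 2 consonants).
Inserting the epenthetic vowel yields /k/ → /ku/, /b/ → /bu/, /ʃ/ → /ʃu/.

mɹiɛhukubuʃu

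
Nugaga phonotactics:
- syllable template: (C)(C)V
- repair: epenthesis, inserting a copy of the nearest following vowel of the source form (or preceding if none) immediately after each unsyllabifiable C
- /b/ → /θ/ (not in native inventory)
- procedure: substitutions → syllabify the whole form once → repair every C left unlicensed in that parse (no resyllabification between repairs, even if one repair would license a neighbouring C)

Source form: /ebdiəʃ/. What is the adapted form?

Substitution: /b/ → /θ/, giving /eθdiəʃ/.
Syllabifying with onset maximization leaves /ʃ/ stranded (no codas are permitted; onsets may contain at most 2 consonants).
Inserting the epenthetic vowel yields /ʃ/ → /ʃə/.

eθdiəʃə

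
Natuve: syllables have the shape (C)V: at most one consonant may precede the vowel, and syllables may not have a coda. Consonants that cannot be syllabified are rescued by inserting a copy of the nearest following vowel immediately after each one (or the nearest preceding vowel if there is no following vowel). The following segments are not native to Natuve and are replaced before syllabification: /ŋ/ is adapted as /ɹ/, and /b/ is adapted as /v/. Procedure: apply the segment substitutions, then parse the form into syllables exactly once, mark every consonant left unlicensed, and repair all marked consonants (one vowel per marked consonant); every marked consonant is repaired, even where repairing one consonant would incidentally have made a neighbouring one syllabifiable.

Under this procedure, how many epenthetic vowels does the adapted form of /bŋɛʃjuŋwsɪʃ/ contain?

5

After substitution the input is /vɹɛʃjuɹwsɪʃ/.
The unsyllabifiable consonants are /v/, /ʃ/, /ɹ/, /w/, /ʃ/; each receives one epenthetic vowel.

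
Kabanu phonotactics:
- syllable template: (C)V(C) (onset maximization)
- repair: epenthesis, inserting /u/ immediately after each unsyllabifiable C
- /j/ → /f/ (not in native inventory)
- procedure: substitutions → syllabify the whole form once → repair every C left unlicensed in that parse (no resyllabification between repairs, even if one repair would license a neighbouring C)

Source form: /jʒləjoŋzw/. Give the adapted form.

Substitution: /j/ → /f/, giving /fʒləfoŋzw/.
The consonants /f/, /ʒ/, /z/, /w/ cannot be parsed into a legal (C)V(C) syllable (at most one coda consonant is licensed; onsets are limited to one consonant).
Inserting the epenthetic vowel yields /f/ → /fu/, /ʒ/ → /ʒu/, /z/ → /zu/, /w/ → /wu/.

fuʒuləfoŋzuwu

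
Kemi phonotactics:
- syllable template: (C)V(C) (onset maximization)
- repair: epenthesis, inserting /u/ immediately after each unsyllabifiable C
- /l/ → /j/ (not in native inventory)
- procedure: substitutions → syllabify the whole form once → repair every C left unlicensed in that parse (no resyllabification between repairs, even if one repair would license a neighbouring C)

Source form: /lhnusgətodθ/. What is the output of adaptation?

juhunusgətodθu

Substitution: /l/ → /j/, giving /jhnusgətodθ/.
Syllabifying with onset maximization leaves /j/, /h/, /θ/ stranded (at most one coda consonant is licensed; onsets are limited to one consonant).
Each unlicensed consonant becomes the onset of a new syllable: /j/ → /ju/, /h/ → /hu/, /θ/ → /θu/.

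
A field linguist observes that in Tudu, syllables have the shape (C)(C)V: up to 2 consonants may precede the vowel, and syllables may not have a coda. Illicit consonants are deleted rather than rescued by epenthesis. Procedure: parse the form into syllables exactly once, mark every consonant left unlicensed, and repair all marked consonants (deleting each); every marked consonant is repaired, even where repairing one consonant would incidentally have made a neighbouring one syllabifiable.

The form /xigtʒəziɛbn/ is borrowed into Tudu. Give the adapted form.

The consonants /g/, /b/, /n/ cannot be parsed into a legal (C)(C)V syllable (no codas are permitted; onsets may contain at most 2 consonants).
Deletion applies to /g/, /b/, /n/.

xitʒəziɛ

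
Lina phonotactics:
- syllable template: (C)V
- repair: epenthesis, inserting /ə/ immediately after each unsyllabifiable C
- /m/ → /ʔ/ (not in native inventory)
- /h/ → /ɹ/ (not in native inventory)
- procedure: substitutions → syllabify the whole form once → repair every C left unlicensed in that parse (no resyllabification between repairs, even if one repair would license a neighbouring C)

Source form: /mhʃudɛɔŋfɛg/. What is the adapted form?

Substitution: /m/ → /ʔ/, /h/ → /ɹ/, giving /ʔɹʃudɛɔŋfɛg/.
The consonants /ʔ/, /ɹ/, /ŋ/, /g/ cannot be parsed into a legal (C)V syllable (no codas are permitted; onsets are limited to one consonant).
Each unlicensed consonant becomes the onset of a new syllable: /ʔ/ → /ʔə/, /ɹ/ → /ɹə/, /ŋ/ → /ŋə/, /g/ → /gə/.

ʔəɹəʃudɛɔŋəfɛgə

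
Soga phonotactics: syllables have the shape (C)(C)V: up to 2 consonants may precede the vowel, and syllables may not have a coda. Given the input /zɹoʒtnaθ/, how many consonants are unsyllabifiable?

Under (C)(C)V, the unsyllabifiable consonants are /ʒ/, /θ/ (no codas are permitted; onsets may contain at most 2 consonants).

2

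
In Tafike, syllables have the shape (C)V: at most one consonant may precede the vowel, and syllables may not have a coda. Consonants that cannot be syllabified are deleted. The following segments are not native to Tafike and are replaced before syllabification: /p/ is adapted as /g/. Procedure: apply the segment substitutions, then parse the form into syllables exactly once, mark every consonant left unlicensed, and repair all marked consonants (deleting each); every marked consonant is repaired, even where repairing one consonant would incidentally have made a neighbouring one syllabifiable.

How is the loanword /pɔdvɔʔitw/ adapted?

Substitution: /p/ → /g/, giving /gɔdvɔʔitw/.
Under (C)V, the unsyllabifiable consonants are /d/, /t/, /w/ (no codas are permitted; onsets are limited to one consonant).
Each unlicensed consonant is deleted: /d/, /t/, /w/.

gɔvɔʔi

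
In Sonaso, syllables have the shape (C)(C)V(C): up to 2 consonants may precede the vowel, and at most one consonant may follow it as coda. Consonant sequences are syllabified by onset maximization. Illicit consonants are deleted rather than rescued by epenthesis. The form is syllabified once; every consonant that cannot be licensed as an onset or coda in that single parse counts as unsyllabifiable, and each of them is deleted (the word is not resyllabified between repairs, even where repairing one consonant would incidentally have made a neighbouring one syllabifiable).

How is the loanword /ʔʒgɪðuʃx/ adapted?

Syllabifying with onset maximization leaves /ʔ/, /x/ stranded (at most one coda consonant is licensed; onsets may contain at most 2 consonants).
Deletion applies to /ʔ/, /x/.

ʒgɪðuʃ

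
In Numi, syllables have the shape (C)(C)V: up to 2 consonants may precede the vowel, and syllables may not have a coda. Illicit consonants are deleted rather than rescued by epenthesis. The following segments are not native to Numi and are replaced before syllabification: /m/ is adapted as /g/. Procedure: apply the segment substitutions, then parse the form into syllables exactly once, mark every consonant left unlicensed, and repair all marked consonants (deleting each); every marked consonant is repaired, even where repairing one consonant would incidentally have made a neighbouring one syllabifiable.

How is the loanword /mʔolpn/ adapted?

Substitution: /m/ → /g/, giving /gʔolpn/.
The consonants /l/, /p/, /n/ cannot be parsed into a legal (C)(C)V syllable (no codas are permitted; onsets may contain at most 2 consonants).
Deleting the stranded consonants removes /l/, /p/, /n/.

gʔo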